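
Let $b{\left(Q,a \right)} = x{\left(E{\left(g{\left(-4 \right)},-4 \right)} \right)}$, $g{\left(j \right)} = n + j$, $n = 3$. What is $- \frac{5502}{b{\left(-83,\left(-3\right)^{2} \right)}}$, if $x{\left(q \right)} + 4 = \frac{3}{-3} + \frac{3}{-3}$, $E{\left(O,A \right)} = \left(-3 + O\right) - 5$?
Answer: $917$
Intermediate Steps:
$g{\left(j \right)} = 3 + j$
$E{\left(O,A \right)} = -8 + O$
$x{\left(q \right)} = -6$ ($x{\left(q \right)} = -4 + \left(\frac{3}{-3} + \frac{3}{-3}\right) = -4 + \left(3 \left(- \frac{1}{3}\right) + 3 \left(- \frac{1}{3}\right)\right) = -4 - 2 = -6$)
$b{\left(Q,a \right)} = -6$
$- \frac{5502}{b{\left(-83,\left(-3\right)^{2} \right)}} = - \frac{5502}{-6} = \left(-5502\right) \left(- \frac{1}{6}\right) = 917$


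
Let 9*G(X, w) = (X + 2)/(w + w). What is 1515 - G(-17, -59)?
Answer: 536305/354 ≈ 1515.0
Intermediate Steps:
G(X, w) = (2 + X)/(18*w) (G(X, w) = ((X + 2)/(w + w))/9 = ((2 + X)/((2*w)))/9 = ((2 + X)*(1/(2*w)))/9 = ((2 + X)/(2*w))/9 = (2 + X)/(18*w))
1515 - G(-17, -59) = 1515 - (2 - 17)/(18*(-59)) = 1515 - (-1)*(-15)/(18*59) = 1515 - 1*5/354 = 1515 - 5/354 = 536305/354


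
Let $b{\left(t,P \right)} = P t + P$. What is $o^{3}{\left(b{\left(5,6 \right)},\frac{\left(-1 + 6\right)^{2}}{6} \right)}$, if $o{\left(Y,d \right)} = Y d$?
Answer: $3375000$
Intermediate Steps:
$b{\left(t,P \right)} = P + P t$
$o^{3}{\left(b{\left(5,6 \right)},\frac{\left(-1 + 6\right)^{2}}{6} \right)} = \left(6 \left(1 + 5\right) \frac{\left(-1 + 6\right)^{2}}{6}\right)^{3} = \left(6 \cdot 6 \cdot 5^{2} \cdot \frac{1}{6}\right)^{3} = \left(36 \cdot 25 \cdot \frac{1}{6}\right)^{3} = \left(36 \cdot \frac{25}{6}\right)^{3} = 150^{3} = 3375000$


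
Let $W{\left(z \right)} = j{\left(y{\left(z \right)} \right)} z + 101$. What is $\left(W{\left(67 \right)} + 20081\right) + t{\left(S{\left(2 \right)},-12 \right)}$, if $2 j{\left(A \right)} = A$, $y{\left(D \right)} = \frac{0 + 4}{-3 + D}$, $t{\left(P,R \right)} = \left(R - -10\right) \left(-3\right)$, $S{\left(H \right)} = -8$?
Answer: $\frac{646083}{32} \approx 20190.0$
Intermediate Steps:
$t{\left(P,R \right)} = -30 - 3 R$ ($t{\left(P,R \right)} = \left(R + 10\right) \left(-3\right) = \left(10 + R\right) \left(-3\right) = -30 - 3 R$)
$y{\left(D \right)} = \frac{4}{-3 + D}$
$j{\left(A \right)} = \frac{A}{2}$
$W{\left(z \right)} = 101 + \frac{2 z}{-3 + z}$ ($W{\left(z \right)} = \frac{4 \frac{1}{-3 + z}}{2} z + 101 = \frac{2}{-3 + z} z + 101 = \frac{2 z}{-3 + z} + 101 = 101 + \frac{2 z}{-3 + z}$)
$\left(W{\left(67 \right)} + 20081\right) + t{\left(S{\left(2 \right)},-12 \right)} = \left(\frac{-303 + 103 \cdot 67}{-3 + 67} + 20081\right) - -6 = \left(\frac{-303 + 6901}{64} + 20081\right) + \left(-30 + 36\right) = \left(\frac{1}{64} \cdot 6598 + 20081\right) + 6 = \left(\frac{3299}{32} + 20081\right) + 6 = \frac{645891}{32} + 6 = \frac{646083}{32}$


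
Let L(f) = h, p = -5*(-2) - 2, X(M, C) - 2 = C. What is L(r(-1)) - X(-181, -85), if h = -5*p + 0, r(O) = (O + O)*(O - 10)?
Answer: 43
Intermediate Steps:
X(M, C) = 2 + C
r(O) = 2*O*(-10 + O) (r(O) = (2*O)*(-10 + O) = 2*O*(-10 + O))
p = 8 (p = 10 - 2 = 8)
h = -40 (h = -5*8 + 0 = -40 + 0 = -40)
L(f) = -40
L(r(-1)) - X(-181, -85) = -40 - (2 - 85) = -40 - 1*(-83) = -40 + 83 = 43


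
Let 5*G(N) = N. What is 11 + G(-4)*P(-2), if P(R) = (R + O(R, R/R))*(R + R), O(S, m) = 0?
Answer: 23/5 ≈ 4.6000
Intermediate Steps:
G(N) = N/5
P(R) = 2*R² (P(R) = (R + 0)*(R + R) = R*(2*R) = 2*R²)
11 + G(-4)*P(-2) = 11 + ((⅕)*(-4))*(2*(-2)²) = 11 - 8*4/5 = 11 - ⅘*8 = 11 - 32/5 = 23/5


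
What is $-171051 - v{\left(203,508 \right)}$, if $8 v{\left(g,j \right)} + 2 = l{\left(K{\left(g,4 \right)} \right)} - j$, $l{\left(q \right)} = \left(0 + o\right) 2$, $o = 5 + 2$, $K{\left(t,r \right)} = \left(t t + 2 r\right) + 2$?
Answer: $-170989$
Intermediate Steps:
$K{\left(t,r \right)} = 2 + t^{2} + 2 r$ ($K{\left(t,r \right)} = \left(t^{2} + 2 r\right) + 2 = 2 + t^{2} + 2 r$)
$o = 7$
$l{\left(q \right)} = 14$ ($l{\left(q \right)} = \left(0 + 7\right) 2 = 7 \cdot 2 = 14$)
$v{\left(g,j \right)} = \frac{3}{2} - \frac{j}{8}$ ($v{\left(g,j \right)} = - \frac{1}{4} + \frac{14 - j}{8} = - \frac{1}{4} - \left(- \frac{7}{4} + \frac{j}{8}\right) = \frac{3}{2} - \frac{j}{8}$)
$-171051 - v{\left(203,508 \right)} = -171051 - \left(\frac{3}{2} - \frac{127}{2}\right) = -171051 - -62 = -171051 + 62 = -170989$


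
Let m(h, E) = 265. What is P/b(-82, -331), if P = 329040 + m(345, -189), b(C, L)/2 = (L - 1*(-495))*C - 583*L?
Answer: 65861/71810 ≈ 0.91716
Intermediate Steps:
b(C, L) = -1166*L + 2*C*(495 + L) (b(C, L) = 2*((L - 1*(-495))*C - 583*L) = 2*((L + 495)*C - 583*L) = 2*((495 + L)*C - 583*L) = 2*(C*(495 + L) - 583*L) = 2*(-583*L + C*(495 + L)) = -1166*L + 2*C*(495 + L))
P = 329305 (P = 329040 + 265 = 329305)
P/b(-82, -331) = 329305/(-1166*(-331) + 990*(-82) + 2*(-82)*(-331)) = 329305/(385946 - 81180 + 54284) = 329305/359050 = 329305*(1/359050) = 65861/71810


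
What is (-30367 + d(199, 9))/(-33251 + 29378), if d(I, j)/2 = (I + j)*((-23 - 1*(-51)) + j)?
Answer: 14975/3873 ≈ 3.8665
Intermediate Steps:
d(I, j) = 2*(28 + j)*(I + j) (d(I, j) = 2*((I + j)*((-23 - 1*(-51)) + j)) = 2*((I + j)*((-23 + 51) + j)) = 2*((I + j)*(28 + j)) = 2*((28 + j)*(I + j)) = 2*(28 + j)*(I + j))
(-30367 + d(199, 9))/(-33251 + 29378) = (-30367 + (2*9**2 + 56*199 + 56*9 + 2*199*9))/(-33251 + 29378) = (-30367 + (2*81 + 11144 + 504 + 3582))/(-3873) = (-30367 + (162 + 11144 + 504 + 3582))*(-1/3873) = (-30367 + 15392)*(-1/3873) = -14975*(-1/3873) = 14975/3873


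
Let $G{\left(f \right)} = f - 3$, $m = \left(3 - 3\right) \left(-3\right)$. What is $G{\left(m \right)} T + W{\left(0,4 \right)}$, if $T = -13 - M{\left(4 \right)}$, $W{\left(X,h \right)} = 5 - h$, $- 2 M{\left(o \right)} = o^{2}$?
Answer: $16$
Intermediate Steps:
$M{\left(o \right)} = - \frac{o^{2}}{2}$
$m = 0$ ($m = 0 \left(-3\right) = 0$)
$T = -5$ ($T = -13 - - \frac{4^{2}}{2} = -13 - \left(- \frac{1}{2}\right) 16 = -13 - -8 = -13 + 8 = -5$)
$G{\left(f \right)} = -3 + f$ ($G{\left(f \right)} = f - 3 = -3 + f$)
$G{\left(m \right)} T + W{\left(0,4 \right)} = \left(-3 + 0\right) \left(-5\right) + \left(5 - 4\right) = \left(-3\right) \left(-5\right) + \left(5 - 4\right) = 15 + 1 = 16$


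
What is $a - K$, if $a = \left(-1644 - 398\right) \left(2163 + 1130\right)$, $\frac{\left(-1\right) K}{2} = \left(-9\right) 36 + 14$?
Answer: $-6724926$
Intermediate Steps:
$K = 620$ ($K = - 2 \left(\left(-9\right) 36 + 14\right) = - 2 \left(-324 + 14\right) = \left(-2\right) \left(-310\right) = 620$)
$a = -6724306$ ($a = \left(-2042\right) 3293 = -6724306$)
$a - K = -6724306 - 620 = -6724926$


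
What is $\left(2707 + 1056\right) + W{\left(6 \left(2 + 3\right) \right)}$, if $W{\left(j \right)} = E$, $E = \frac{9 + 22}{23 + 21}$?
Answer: $\frac{165603}{44} \approx 3763.7$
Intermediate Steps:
$E = \frac{31}{44} \approx 0.70455$
$W{\left(j \right)} = \frac{31}{44}$
$\left(2707 + 1056\right) + W{\left(6 \left(2 + 3\right) \right)} = \left(2707 + 1056\right) + \frac{31}{44} = 3763 + \frac{31}{44} = \frac{165603}{44}$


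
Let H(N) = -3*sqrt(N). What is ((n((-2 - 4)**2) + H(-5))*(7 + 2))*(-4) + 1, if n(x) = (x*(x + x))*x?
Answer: -3359231 + 108*I*sqrt(5) ≈ -3.3592e+6 + 241.5*I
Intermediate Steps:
n(x) = 2*x**3 (n(x) = (x*(2*x))*x = (2*x**2)*x = 2*x**3)
((n((-2 - 4)**2) + H(-5))*(7 + 2))*(-4) + 1 = ((2*((-2 - 4)**2)**3 - 3*I*sqrt(5))*(7 + 2))*(-4) + 1 = ((2*((-6)**2)**3 - 3*I*sqrt(5))*9)*(-4) + 1 = ((2*36**3 - 3*I*sqrt(5))*9)*(-4) + 1 = ((2*46656 - 3*I*sqrt(5))*9)*(-4) + 1 = ((93312 - 3*I*sqrt(5))*9)*(-4) + 1 = (839808 - 27*I*sqrt(5))*(-4) + 1 = (-3359232 + 108*I*sqrt(5)) + 1 = -3359231 + 108*I*sqrt(5)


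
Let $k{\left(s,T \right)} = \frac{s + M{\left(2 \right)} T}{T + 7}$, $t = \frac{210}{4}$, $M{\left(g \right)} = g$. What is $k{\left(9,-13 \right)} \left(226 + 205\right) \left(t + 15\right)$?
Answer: $\frac{329715}{4} \approx 82429.0$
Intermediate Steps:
$t = \frac{105}{2}$ ($t = 210 \cdot \frac{1}{4} = \frac{105}{2} \approx 52.5$)
$k{\left(s,T \right)} = \frac{s + 2 T}{7 + T}$ ($k{\left(s,T \right)} = \frac{s + 2 T}{T + 7} = \frac{s + 2 T}{7 + T}$)
$k{\left(9,-13 \right)} \left(226 + 205\right) \left(t + 15\right) = \frac{9 + 2 \left(-13\right)}{7 - 13} \left(226 + 205\right) \left(\frac{105}{2} + 15\right) = \frac{9 - 26}{-6} \cdot 431 \cdot \frac{135}{2} = \left(- \frac{1}{6}\right) \left(-17\right) \frac{58185}{2} = \frac{17}{6} \cdot \frac{58185}{2} = \frac{329715}{4}$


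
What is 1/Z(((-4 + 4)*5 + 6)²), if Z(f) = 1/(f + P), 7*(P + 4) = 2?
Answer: 226/7 ≈ 32.286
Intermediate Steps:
P = -26/7 (P = -4 + (⅐)*2 = -4 + 2/7 = -26/7 ≈ -3.7143)
Z(f) = 1/(-26/7 + f) (Z(f) = 1/(f - 26/7) = 1/(-26/7 + f))
1/Z(((-4 + 4)*5 + 6)²) = 1/(7/(-26 + 7*((-4 + 4)*5 + 6)²)) = 1/(7/(-26 + 7*(0*5 + 6)²)) = 1/(7/(-26 + 7*(0 + 6)²)) = 1/(7/(-26 + 7*6²)) = 1/(7/(-26 + 7*36)) = 1/(7/(-26 + 252)) = 1/(7/226) = 226/7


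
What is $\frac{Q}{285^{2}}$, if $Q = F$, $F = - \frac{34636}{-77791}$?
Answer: $\frac{4948}{902653425} \approx 5.4816 \cdot 10^{-6}$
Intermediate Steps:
$F = \frac{4948}{11113}$ ($F = \left(-34636\right) \left(- \frac{1}{77791}\right) = \frac{4948}{11113} \approx 0.44524$)
$Q = \frac{4948}{11113} \approx 0.44524$
$\frac{Q}{285^{2}} = \frac{4948}{11113 \cdot 285^{2}} = \frac{4948}{11113 \cdot 81225} = \frac{4948}{11113} \cdot \frac{1}{81225} = \frac{4948}{902653425}$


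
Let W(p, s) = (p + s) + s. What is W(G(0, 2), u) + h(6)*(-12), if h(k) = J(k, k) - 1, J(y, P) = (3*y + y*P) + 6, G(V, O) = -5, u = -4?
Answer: -721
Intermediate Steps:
W(p, s) = p + 2*s
J(y, P) = 6 + 3*y + P*y (J(y, P) = (3*y + P*y) + 6 = 6 + 3*y + P*y)
h(k) = 5 + k² + 3*k (h(k) = (6 + 3*k + k*k) - 1 = (6 + 3*k + k²) - 1 = (6 + k² + 3*k) - 1 = 5 + k² + 3*k)
W(G(0, 2), u) + h(6)*(-12) = (-5 + 2*(-4)) + (5 + 6² + 3*6)*(-12) = (-5 - 8) + (5 + 36 + 18)*(-12) = -13 + 59*(-12) = -13 - 708 = -721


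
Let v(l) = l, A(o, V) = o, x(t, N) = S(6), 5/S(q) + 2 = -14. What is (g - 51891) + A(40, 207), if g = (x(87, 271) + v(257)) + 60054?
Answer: 135355/16 ≈ 8459.7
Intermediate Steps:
S(q) = -5/16 (S(q) = 5/(-2 - 14) = 5/(-16) = 5*(-1/16) = -5/16)
x(t, N) = -5/16
g = 964971/16 (g = (-5/16 + 257) + 60054 = 4107/16 + 60054 = 964971/16 ≈ 60311.)
(g - 51891) + A(40, 207) = (964971/16 - 51891) + 40 = 134715/16 + 40 = 135355/16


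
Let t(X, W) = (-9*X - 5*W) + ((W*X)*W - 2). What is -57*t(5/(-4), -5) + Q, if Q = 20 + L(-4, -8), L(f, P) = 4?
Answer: -147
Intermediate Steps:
t(X, W) = -2 - 9*X - 5*W + X*W² (t(X, W) = (-9*X - 5*W) + (X*W² - 2) = (-9*X - 5*W) + (-2 + X*W²) = -2 - 9*X - 5*W + X*W²)
Q = 24 (Q = 20 + 4 = 24)
-57*t(5/(-4), -5) + Q = -57*(-2 - 45/(-4) - 5*(-5) + (5/(-4))*(-5)²) + 24 = -57*(-2 - 45*(-1)/4 + 25 + (5*(-¼))*25) + 24 = -57*(-2 - 9*(-5/4) + 25 - 5/4*25) + 24 = -57*(-2 + 45/4 + 25 - 125/4) + 24 = -57*3 + 24 = -171 + 24 = -147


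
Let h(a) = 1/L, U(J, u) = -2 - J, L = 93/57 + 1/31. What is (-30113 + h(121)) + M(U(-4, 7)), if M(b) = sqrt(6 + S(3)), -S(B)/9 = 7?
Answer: -29510151/980 + I*sqrt(57) ≈ -30112.0 + 7.5498*I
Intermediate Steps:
L = 980/589 (L = 93*(1/57) + 1*(1/31) = 31/19 + 1/31 = 980/589 ≈ 1.6638)
S(B) = -63 (S(B) = -9*7 = -63)
M(b) = I*sqrt(57) (M(b) = sqrt(6 - 63) = sqrt(-57) = I*sqrt(57))
h(a) = 589/980 (h(a) = 1/(980/589) = 589/980)
(-30113 + h(121)) + M(U(-4, 7)) = (-30113 + 589/980) + I*sqrt(57) = -29510151/980 + I*sqrt(57)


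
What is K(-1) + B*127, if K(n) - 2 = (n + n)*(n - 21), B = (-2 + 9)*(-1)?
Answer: -843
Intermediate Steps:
B = -7 (B = 7*(-1) = -7)
K(n) = 2 + 2*n*(-21 + n) (K(n) = 2 + (n + n)*(n - 21) = 2 + (2*n)*(-21 + n) = 2 + 2*n*(-21 + n))
K(-1) + B*127 = (2 - 42*(-1) + 2*(-1)²) - 7*127 = (2 + 42 + 2*1) - 889 = (2 + 42 + 2) - 889 = 46 - 889 = -843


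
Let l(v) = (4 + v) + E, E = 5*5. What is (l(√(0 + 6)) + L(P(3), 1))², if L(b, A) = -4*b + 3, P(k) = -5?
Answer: (52 + √6)² ≈ 2964.7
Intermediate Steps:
E = 25
L(b, A) = 3 - 4*b
l(v) = 29 + v (l(v) = (4 + v) + 25 = 29 + v)
(l(√(0 + 6)) + L(P(3), 1))² = ((29 + √(0 + 6)) + (3 - 4*(-5)))² = ((29 + √6) + (3 + 20))² = ((29 + √6) + 23)² = (52 + √6)²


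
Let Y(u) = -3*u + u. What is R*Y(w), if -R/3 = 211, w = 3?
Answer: 3798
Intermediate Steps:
Y(u) = -2*u
R = -633 (R = -3*211 = -633)
R*Y(w) = -(-1266)*3 = -633*(-6) = 3798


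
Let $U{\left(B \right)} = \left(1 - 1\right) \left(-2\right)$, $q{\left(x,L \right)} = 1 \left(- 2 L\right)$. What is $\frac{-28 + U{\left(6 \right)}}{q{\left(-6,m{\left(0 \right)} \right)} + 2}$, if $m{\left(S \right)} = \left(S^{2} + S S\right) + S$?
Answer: $-14$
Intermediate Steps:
$m{\left(S \right)} = S + 2 S^{2}$ ($m{\left(S \right)} = \left(S^{2} + S^{2}\right) + S = 2 S^{2} + S = S + 2 S^{2}$)
$q{\left(x,L \right)} = - 2 L$
$U{\left(B \right)} = 0$ ($U{\left(B \right)} = 0 \left(-2\right) = 0$)
$\frac{-28 + U{\left(6 \right)}}{q{\left(-6,m{\left(0 \right)} \right)} + 2} = \frac{-28 + 0}{- 2 \cdot 0 \left(1 + 2 \cdot 0\right) + 2} = - \frac{28}{- 2 \cdot 0 \left(1 + 0\right) + 2} = - \frac{28}{- 2 \cdot 0 \cdot 1 + 2} = - \frac{28}{\left(-2\right) 0 + 2} = - \frac{28}{0 + 2} = - \frac{28}{2} = \left(-28\right) \frac{1}{2} = -14$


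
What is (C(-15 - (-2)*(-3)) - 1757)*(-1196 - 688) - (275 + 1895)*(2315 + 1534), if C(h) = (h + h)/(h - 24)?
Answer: -25219502/5 ≈ -5.0439e+6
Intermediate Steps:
C(h) = 2*h/(-24 + h) (C(h) = (2*h)/(-24 + h) = 2*h/(-24 + h))
(C(-15 - (-2)*(-3)) - 1757)*(-1196 - 688) - (275 + 1895)*(2315 + 1534) = (2*(-15 - (-2)*(-3))/(-24 + (-15 - (-2)*(-3))) - 1757)*(-1196 - 688) - (275 + 1895)*(2315 + 1534) = (2*(-15 - 1*6)/(-24 + (-15 - 1*6)) - 1757)*(-1884) - 2170*3849 = (2*(-15 - 6)/(-24 + (-15 - 6)) - 1757)*(-1884) - 1*8352330 = (2*(-21)/(-24 - 21) - 1757)*(-1884) - 8352330 = (2*(-21)/(-45) - 1757)*(-1884) - 8352330 = (2*(-21)*(-1/45) - 1757)*(-1884) - 8352330 = (14/15 - 1757)*(-1884) - 8352330 = -26341/15*(-1884) - 8352330 = 16542148/5 - 8352330 = -25219502/5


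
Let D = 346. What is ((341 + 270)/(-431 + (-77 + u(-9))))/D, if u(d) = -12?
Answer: -47/13840 ≈ -0.0033960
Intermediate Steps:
((341 + 270)/(-431 + (-77 + u(-9))))/D = ((341 + 270)/(-431 + (-77 - 12)))/346 = (611/(-431 - 89))*(1/346) = (611/(-520))*(1/346) = (611*(-1/520))*(1/346) = -47/40*1/346 = -47/13840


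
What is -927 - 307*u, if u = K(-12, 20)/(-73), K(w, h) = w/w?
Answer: -67364/73 ≈ -922.79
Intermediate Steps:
K(w, h) = 1
u = -1/73 (u = 1/(-73) = 1*(-1/73) = -1/73 ≈ -0.013699)
-927 - 307*u = -927 - 307*(-1/73) = -927 + 307/73 = -67364/73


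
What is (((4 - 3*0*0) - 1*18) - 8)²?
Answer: 484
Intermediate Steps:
(((4 - 3*0*0) - 1*18) - 8)² = (((4 + 0*0) - 18) - 8)² = (((4 + 0) - 18) - 8)² = ((4 - 18) - 8)² = (-14 - 8)² = (-22)² = 484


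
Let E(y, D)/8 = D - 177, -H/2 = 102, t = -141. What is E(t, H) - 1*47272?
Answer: -50320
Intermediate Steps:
H = -204 (H = -2*102 = -204)
E(y, D) = -1416 + 8*D (E(y, D) = 8*(D - 177) = 8*(-177 + D) = -1416 + 8*D)
E(t, H) - 1*47272 = (-1416 + 8*(-204)) - 1*47272 = (-1416 - 1632) - 47272 = -3048 - 47272 = -50320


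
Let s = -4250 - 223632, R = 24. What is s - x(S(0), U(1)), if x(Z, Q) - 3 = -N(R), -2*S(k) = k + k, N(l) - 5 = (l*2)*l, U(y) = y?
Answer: -226728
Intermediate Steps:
N(l) = 5 + 2*l² (N(l) = 5 + (l*2)*l = 5 + (2*l)*l = 5 + 2*l²)
S(k) = -k (S(k) = -(k + k)/2 = -k)
x(Z, Q) = -1154 (x(Z, Q) = 3 - (5 + 2*24²) = 3 - (5 + 2*576) = 3 - (5 + 1152) = 3 - 1*1157 = 3 - 1157 = -1154)
s = -227882
s - x(S(0), U(1)) = -227882 - 1*(-1154) = -227882 + 1154 = -226728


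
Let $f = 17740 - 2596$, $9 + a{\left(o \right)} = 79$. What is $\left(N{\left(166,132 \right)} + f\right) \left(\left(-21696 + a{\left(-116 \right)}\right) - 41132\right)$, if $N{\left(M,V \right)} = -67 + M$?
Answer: $-956620194$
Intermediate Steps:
$a{\left(o \right)} = 70$ ($a{\left(o \right)} = -9 + 79 = 70$)
$f = 15144$
$\left(N{\left(166,132 \right)} + f\right) \left(\left(-21696 + a{\left(-116 \right)}\right) - 41132\right) = \left(\left(-67 + 166\right) + 15144\right) \left(\left(-21696 + 70\right) - 41132\right) = \left(99 + 15144\right) \left(-21626 - 41132\right) = 15243 \left(-62758\right) = -956620194$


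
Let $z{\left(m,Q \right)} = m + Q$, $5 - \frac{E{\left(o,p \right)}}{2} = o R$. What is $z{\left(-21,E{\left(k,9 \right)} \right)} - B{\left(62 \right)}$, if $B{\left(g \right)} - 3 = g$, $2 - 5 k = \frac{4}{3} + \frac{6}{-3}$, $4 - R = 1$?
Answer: $- \frac{396}{5} \approx -79.2$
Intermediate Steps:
$R = 3$ ($R = 4 - 1 = 3$)
$k = \frac{8}{15}$ ($k = \frac{2}{5} - \frac{\frac{4}{3} + \frac{6}{-3}}{5} = \frac{2}{5} - \frac{4 \cdot \frac{1}{3} + 6 \left(- \frac{1}{3}\right)}{5} = \frac{2}{5} - \frac{\frac{4}{3} - 2}{5} = \frac{2}{5} - - \frac{2}{15} = \frac{2}{5} + \frac{2}{15} = \frac{8}{15} \approx 0.53333$)
$B{\left(g \right)} = 3 + g$
$E{\left(o,p \right)} = 10 - 6 o$ ($E{\left(o,p \right)} = 10 - 2 o 3 = 10 - 2 \cdot 3 o = 10 - 6 o$)
$z{\left(m,Q \right)} = Q + m$
$z{\left(-21,E{\left(k,9 \right)} \right)} - B{\left(62 \right)} = \left(\left(10 - \frac{16}{5}\right) - 21\right) - \left(3 + 62\right) = \left(\left(10 - \frac{16}{5}\right) - 21\right) - 65 = \left(\frac{34}{5} - 21\right) - 65 = - \frac{71}{5} - 65 = - \frac{396}{5}$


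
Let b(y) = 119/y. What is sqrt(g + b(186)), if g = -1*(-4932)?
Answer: sqrt(170649606)/186 ≈ 70.233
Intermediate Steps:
g = 4932
sqrt(g + b(186)) = sqrt(4932 + 119/186) = sqrt(917471/186) = sqrt(170649606)/186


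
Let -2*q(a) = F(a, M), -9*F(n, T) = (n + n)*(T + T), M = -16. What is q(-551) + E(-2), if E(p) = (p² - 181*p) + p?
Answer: 20908/9 ≈ 2323.1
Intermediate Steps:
E(p) = p² - 180*p
F(n, T) = -4*T*n/9 (F(n, T) = -(n + n)*(T + T)/9 = -2*n*2*T/9 = -4*T*n/9)
q(a) = -32*a/9 (q(a) = -(-2)*(-16)*a/9 = -32*a/9)
q(-551) + E(-2) = -32/9*(-551) - 2*(-180 - 2) = 17632/9 - 2*(-182) = 17632/9 + 364 = 20908/9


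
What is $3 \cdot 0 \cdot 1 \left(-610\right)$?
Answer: $0$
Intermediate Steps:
$3 \cdot 0 \cdot 1 \left(-610\right) = 0 \cdot 1 \left(-610\right) = 0 \left(-610\right) = 0$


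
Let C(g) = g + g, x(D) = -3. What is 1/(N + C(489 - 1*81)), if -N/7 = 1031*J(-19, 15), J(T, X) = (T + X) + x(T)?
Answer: 1/51335 ≈ 1.9480e-5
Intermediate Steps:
J(T, X) = -3 + T + X (J(T, X) = (T + X) - 3 = -3 + T + X)
N = 50519 (N = -7217*(-3 - 19 + 15) = -7217*(-7) = -7*(-7217) = 50519)
C(g) = 2*g
1/(N + C(489 - 1*81)) = 1/(50519 + 2*(489 - 1*81)) = 1/(50519 + 2*(489 - 81)) = 1/(50519 + 2*408) = 1/(50519 + 816) = 1/51335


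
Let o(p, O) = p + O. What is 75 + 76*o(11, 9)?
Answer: 1595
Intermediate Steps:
o(p, O) = O + p
75 + 76*o(11, 9) = 75 + 76*(9 + 11) = 75 + 76*20 = 75 + 1520 = 1595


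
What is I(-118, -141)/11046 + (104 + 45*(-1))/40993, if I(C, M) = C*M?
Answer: 113782208/75468113 ≈ 1.5077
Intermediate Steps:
I(-118, -141)/11046 + (104 + 45*(-1))/40993 = -118*(-141)/11046 + (104 + 45*(-1))/40993 = 16638*(1/11046) + (104 - 45)*(1/40993) = 2773/1841 + 59*(1/40993) = 2773/1841 + 59/40993 = 113782208/75468113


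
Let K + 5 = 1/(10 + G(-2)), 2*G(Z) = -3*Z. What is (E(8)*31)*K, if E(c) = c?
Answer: -15872/13 ≈ -1220.9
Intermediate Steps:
G(Z) = -3*Z/2 (G(Z) = (-3*Z)/2 = -3*Z/2)
K = -64/13 (K = -5 + 1/(10 - 3/2*(-2)) = -5 + 1/(10 + 3) = -5 + 1/13 = -64/13 ≈ -4.9231)
(E(8)*31)*K = (8*31)*(-64/13) = 248*(-64/13) = -15872/13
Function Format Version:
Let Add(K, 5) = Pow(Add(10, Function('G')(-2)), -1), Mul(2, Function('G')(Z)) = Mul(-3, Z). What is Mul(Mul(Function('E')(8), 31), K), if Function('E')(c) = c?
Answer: Rational(-15872, 13) ≈ -1220.9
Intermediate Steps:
Function('G')(Z) = Mul(Rational(-3, 2), Z) (Function('G')(Z) = Mul(Rational(1, 2), Mul(-3, Z)) = Mul(Rational(-3, 2), Z))
K = Rational(-64, 13) (K = Add(-5, Pow(Add(10, Mul(Rational(-3, 2), -2)), -1)) = Add(-5, Pow(Add(10, 3), -1)) = Add(-5, Pow(13, -1)) = Add(-5, Rational(1, 13)) = Rational(-64, 13) ≈ -4.9231)
Mul(Mul(Function('E')(8), 31), K) = Mul(Mul(8, 31), Rational(-64, 13)) = Mul(248, Rational(-64, 13)) = Rational(-15872, 13)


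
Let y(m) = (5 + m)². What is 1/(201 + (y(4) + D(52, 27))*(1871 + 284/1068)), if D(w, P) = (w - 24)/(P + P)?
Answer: 7209/1101130237 ≈ 6.5469e-6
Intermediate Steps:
D(w, P) = (-24 + w)/(2*P) (D(w, P) = (-24 + w)/((2*P)) = (-24 + w)*(1/(2*P)) = (-24 + w)/(2*P))
1/(201 + (y(4) + D(52, 27))*(1871 + 284/1068)) = 1/(201 + ((5 + 4)² + (½)*(-24 + 52)/27)*(1871 + 284/1068)) = 1/(201 + (9² + (½)*(1/27)*28)*(1871 + 284*(1/1068))) = 1/(201 + (81 + 14/27)*(1871 + 71/267)) = 1/(201 + (2201/27)*(499628/267)) = 1/(201 + 1099681228/7209) = 1/(1101130237/7209) = 7209/1101130237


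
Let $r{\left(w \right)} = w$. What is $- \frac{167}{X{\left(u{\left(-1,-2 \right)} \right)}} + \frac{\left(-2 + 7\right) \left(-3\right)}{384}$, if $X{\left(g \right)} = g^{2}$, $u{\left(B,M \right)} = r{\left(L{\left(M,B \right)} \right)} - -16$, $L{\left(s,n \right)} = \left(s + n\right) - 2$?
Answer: $- \frac{21981}{15488} \approx -1.4192$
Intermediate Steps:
$L{\left(s,n \right)} = -2 + n + s$ ($L{\left(s,n \right)} = \left(n + s\right) - 2 = -2 + n + s$)
$u{\left(B,M \right)} = 14 + B + M$ ($u{\left(B,M \right)} = \left(-2 + B + M\right) - -16 = \left(-2 + B + M\right) + 16 = 14 + B + M$)
$- \frac{167}{X{\left(u{\left(-1,-2 \right)} \right)}} + \frac{\left(-2 + 7\right) \left(-3\right)}{384} = - \frac{167}{\left(14 - 1 - 2\right)^{2}} + \frac{\left(-2 + 7\right) \left(-3\right)}{384} = - \frac{167}{11^{2}} + 5 \left(-3\right) \frac{1}{384} = - \frac{167}{121} - \frac{5}{128} = - \frac{21981}{15488}$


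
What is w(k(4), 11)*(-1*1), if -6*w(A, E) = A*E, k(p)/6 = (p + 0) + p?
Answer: 88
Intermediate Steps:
k(p) = 12*p (k(p) = 6*((p + 0) + p) = 6*(p + p) = 6*(2*p) = 12*p)
w(A, E) = -A*E/6
w(k(4), 11)*(-1*1) = (-⅙*12*4*11)*(-1*1) = -⅙*48*11*(-1) = -88*(-1) = 88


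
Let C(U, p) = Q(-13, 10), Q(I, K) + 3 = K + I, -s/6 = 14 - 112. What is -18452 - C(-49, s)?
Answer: -18446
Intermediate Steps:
s = 588 (s = -6*(14 - 112) = -6*(-98) = 588)
Q(I, K) = -3 + I + K (Q(I, K) = -3 + (K + I) = -3 + (I + K) = -3 + I + K)
C(U, p) = -6 (C(U, p) = -3 - 13 + 10 = -6)
-18452 - C(-49, s) = -18452 - 1*(-6) = -18452 + 6 = -18446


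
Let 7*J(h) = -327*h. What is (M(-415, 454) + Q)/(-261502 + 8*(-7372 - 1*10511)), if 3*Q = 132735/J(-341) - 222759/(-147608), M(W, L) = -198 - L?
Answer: 10677483925921/6658883381518896 ≈ 0.0016035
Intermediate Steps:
J(h) = -327*h/7 (J(h) = (-327*h)/7 = -327*h/7)
Q = 53996140991/16459325256 (Q = (132735/((-327/7*(-341))) - 222759/(-147608))/3 = (132735/(111507/7) - 222759*(-1/147608))/3 = (132735*(7/111507) + 222759/147608)/3 = (309715/37169 + 222759/147608)/3 = (⅓)*(53996140991/5486441752) = 53996140991/16459325256 ≈ 3.2806)
(M(-415, 454) + Q)/(-261502 + 8*(-7372 - 1*10511)) = ((-198 - 1*454) + 53996140991/16459325256)/(-261502 + 8*(-7372 - 1*10511)) = ((-198 - 454) + 53996140991/16459325256)/(-261502 + 8*(-7372 - 10511)) = (-652 + 53996140991/16459325256)/(-261502 + 8*(-17883)) = -10677483925921/(16459325256*(-261502 - 143064)) = -10677483925921/16459325256/(-404566) = -10677483925921/16459325256*(-1/404566) = 10677483925921/6658883381518896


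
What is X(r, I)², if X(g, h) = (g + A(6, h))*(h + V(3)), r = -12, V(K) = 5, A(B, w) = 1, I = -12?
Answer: 5929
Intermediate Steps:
X(g, h) = (1 + g)*(5 + h) (X(g, h) = (g + 1)*(h + 5) = (1 + g)*(5 + h))
X(r, I)² = (5 - 12 + 5*(-12) - 12*(-12))² = (5 - 12 - 60 + 144)² = 77² = 5929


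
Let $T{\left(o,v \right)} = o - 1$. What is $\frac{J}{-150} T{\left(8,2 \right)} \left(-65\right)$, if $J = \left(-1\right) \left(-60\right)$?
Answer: $182$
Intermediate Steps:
$J = 60$
$T{\left(o,v \right)} = -1 + o$
$\frac{J}{-150} T{\left(8,2 \right)} \left(-65\right) = \frac{60}{-150} \left(-1 + 8\right) \left(-65\right) = 60 \left(- \frac{1}{150}\right) 7 \left(-65\right) = \left(- \frac{2}{5}\right) 7 \left(-65\right) = \left(- \frac{14}{5}\right) \left(-65\right) = 182$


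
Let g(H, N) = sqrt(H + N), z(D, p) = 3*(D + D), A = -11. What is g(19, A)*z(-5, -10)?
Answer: -60*sqrt(2) ≈ -84.853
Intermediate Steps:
z(D, p) = 6*D (z(D, p) = 3*(2*D) = 6*D)
g(19, A)*z(-5, -10) = sqrt(19 - 11)*(6*(-5)) = sqrt(8)*(-30) = (2*sqrt(2))*(-30) = -60*sqrt(2)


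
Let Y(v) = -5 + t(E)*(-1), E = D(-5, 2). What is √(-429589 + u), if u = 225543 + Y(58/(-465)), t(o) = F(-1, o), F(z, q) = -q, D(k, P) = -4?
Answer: I*√204055 ≈ 451.72*I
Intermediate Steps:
E = -4
t(o) = -o
Y(v) = -9 (Y(v) = -5 - 1*(-4)*(-1) = -5 + 4*(-1) = -5 - 4 = -9)
u = 225534 (u = 225543 - 9 = 225534)
√(-429589 + u) = √(-429589 + 225534) = √(-204055) = I*√204055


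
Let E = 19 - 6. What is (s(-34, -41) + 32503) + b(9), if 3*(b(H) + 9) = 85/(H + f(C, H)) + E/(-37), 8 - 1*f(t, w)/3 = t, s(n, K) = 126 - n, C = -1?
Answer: 130488061/3996 ≈ 32655.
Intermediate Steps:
f(t, w) = 24 - 3*t
E = 13
b(H) = -1012/111 + 85/(3*(27 + H)) (b(H) = -9 + (85/(H + (24 - 3*(-1))) + 13/(-37))/3 = -9 + (85/(H + (24 + 3)) + 13*(-1/37))/3 = -9 + (85/(H + 27) - 13/37)/3 = -9 + (85/(27 + H) - 13/37)/3 = -9 + (-13/37 + 85/(27 + H))/3 = -9 + (-13/111 + 85/(3*(27 + H))) = -1012/111 + 85/(3*(27 + H)))
(s(-34, -41) + 32503) + b(9) = ((126 - 1*(-34)) + 32503) + (-24179 - 1012*9)/(111*(27 + 9)) = ((126 + 34) + 32503) + (1/111)*(-24179 - 9108)/36 = (160 + 32503) + (1/111)*(1/36)*(-33287) = 32663 - 33287/3996 = 130488061/3996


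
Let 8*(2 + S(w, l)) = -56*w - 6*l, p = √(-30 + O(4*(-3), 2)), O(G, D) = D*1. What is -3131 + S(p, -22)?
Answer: -6233/2 - 14*I*√7 ≈ -3116.5 - 37.041*I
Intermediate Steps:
O(G, D) = D
p = 2*I*√7 (p = √(-30 + 2) = √(-28) = 2*I*√7 ≈ 5.2915*I)
S(w, l) = -2 - 7*w - 3*l/4 (S(w, l) = -2 + (-56*w - 6*l)/8 = -2 + (-7*w - 3*l/4) = -2 - 7*w - 3*l/4)
-3131 + S(p, -22) = -3131 + (-2 - 14*I*√7 - ¾*(-22)) = -3131 + (-2 - 14*I*√7 + 33/2) = -3131 + (29/2 - 14*I*√7) = -6233/2 - 14*I*√7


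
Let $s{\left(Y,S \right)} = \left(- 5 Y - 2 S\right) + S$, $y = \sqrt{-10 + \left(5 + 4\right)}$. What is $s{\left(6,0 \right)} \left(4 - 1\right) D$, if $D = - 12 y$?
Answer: $1080 i \approx 1080.0 i$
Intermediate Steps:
$y = i$ ($y = \sqrt{-10 + 9} = \sqrt{-1} = i \approx 1.0 i$)
$s{\left(Y,S \right)} = - S - 5 Y$
$D = - 12 i \approx - 12.0 i$
$s{\left(6,0 \right)} \left(4 - 1\right) D = \left(\left(-1\right) 0 - 30\right) \left(4 - 1\right) \left(- 12 i\right) = \left(0 - 30\right) 3 \left(- 12 i\right) = \left(-30\right) 3 \left(- 12 i\right) = - 90 \left(- 12 i\right) = 1080 i$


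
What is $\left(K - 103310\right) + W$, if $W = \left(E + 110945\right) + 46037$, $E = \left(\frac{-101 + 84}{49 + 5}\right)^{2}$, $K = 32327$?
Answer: $\frac{250773373}{2916} \approx 85999.0$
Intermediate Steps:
$E = \frac{289}{2916}$ ($E = \left(- \frac{17}{54}\right)^{2} = \frac{289}{2916} \approx 0.099108$)
$W = \frac{457759801}{2916}$ ($W = \left(\frac{289}{2916} + 110945\right) + 46037 = \frac{323515909}{2916} + 46037 = \frac{457759801}{2916} \approx 1.5698 \cdot 10^{5}$)
$\left(K - 103310\right) + W = \left(32327 - 103310\right) + \frac{457759801}{2916} = -70983 + \frac{457759801}{2916} = \frac{250773373}{2916}$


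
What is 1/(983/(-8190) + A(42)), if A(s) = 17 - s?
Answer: -8190/205733 ≈ -0.039809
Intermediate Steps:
1/(983/(-8190) + A(42)) = 1/(983/(-8190) + (17 - 1*42)) = 1/(983*(-1/8190) + (17 - 42)) = 1/(-983/8190 - 25) = 1/(-205733/8190) = -8190/205733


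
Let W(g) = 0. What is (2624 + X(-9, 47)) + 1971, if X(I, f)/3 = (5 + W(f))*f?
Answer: 5300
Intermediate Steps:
X(I, f) = 15*f (X(I, f) = 3*((5 + 0)*f) = 3*(5*f) = 15*f)
(2624 + X(-9, 47)) + 1971 = (2624 + 15*47) + 1971 = (2624 + 705) + 1971 = 3329 + 1971 = 5300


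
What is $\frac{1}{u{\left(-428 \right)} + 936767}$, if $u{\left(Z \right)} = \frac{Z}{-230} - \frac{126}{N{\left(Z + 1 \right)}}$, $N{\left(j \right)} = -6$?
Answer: $\frac{115}{107730834} \approx 1.0675 \cdot 10^{-6}$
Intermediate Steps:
$u{\left(Z \right)} = 21 - \frac{Z}{230}$ ($u{\left(Z \right)} = \frac{Z}{-230} - \frac{126}{-6} = Z \left(- \frac{1}{230}\right) - -21 = - \frac{Z}{230} + 21 = 21 - \frac{Z}{230}$)
$\frac{1}{u{\left(-428 \right)} + 936767} = \frac{1}{\left(21 - - \frac{214}{115}\right) + 936767} = \frac{1}{\left(21 + \frac{214}{115}\right) + 936767} = \frac{1}{\frac{2629}{115} + 936767} = \frac{1}{\frac{107730834}{115}} = \frac{115}{107730834}$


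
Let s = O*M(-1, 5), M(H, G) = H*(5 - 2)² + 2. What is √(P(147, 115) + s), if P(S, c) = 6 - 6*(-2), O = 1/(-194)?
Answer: √678806/194 ≈ 4.2469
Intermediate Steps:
O = -1/194 ≈ -0.0051546
P(S, c) = 18 (P(S, c) = 6 + 12 = 18)
M(H, G) = 2 + 9*H (M(H, G) = H*3² + 2 = H*9 + 2 = 9*H + 2 = 2 + 9*H)
s = 7/194 (s = -(2 + 9*(-1))/194 = -(2 - 9)/194 = -1/194*(-7) = 7/194 ≈ 0.036082)
√(P(147, 115) + s) = √(18 + 7/194) = √(3499/194) = √678806/194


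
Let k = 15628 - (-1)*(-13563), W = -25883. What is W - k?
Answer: -27948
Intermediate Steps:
k = 2065 (k = 15628 - 1*13563 = 15628 - 13563 = 2065)
W - k = -25883 - 1*2065 = -25883 - 2065 = -27948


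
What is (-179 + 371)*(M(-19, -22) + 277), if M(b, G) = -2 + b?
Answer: 49152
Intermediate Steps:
(-179 + 371)*(M(-19, -22) + 277) = (-179 + 371)*((-2 - 19) + 277) = 192*(-21 + 277) = 192*256 = 49152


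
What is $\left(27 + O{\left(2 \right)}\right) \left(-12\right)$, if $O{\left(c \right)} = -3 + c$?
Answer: $-312$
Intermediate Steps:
$\left(27 + O{\left(2 \right)}\right) \left(-12\right) = \left(27 + \left(-3 + 2\right)\right) \left(-12\right) = \left(27 - 1\right) \left(-12\right) = 26 \left(-12\right) = -312$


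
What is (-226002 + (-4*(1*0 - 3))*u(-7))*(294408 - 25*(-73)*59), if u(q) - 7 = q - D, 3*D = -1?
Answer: -90869953834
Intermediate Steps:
D = -1/3 (D = (1/3)*(-1) = -1/3 ≈ -0.33333)
u(q) = 22/3 + q (u(q) = 7 + (q - 1*(-1/3)) = 7 + (q + 1/3) = 7 + (1/3 + q) = 22/3 + q)
(-226002 + (-4*(1*0 - 3))*u(-7))*(294408 - 25*(-73)*59) = (-226002 + (-4*(1*0 - 3))*(22/3 - 7))*(294408 - 25*(-73)*59) = (-226002 - 4*(0 - 3)*(1/3))*(294408 + 1825*59) = (-226002 - 4*(-3)*(1/3))*(294408 + 107675) = (-226002 + 12*(1/3))*402083 = (-226002 + 4)*402083 = -225998*402083 = -90869953834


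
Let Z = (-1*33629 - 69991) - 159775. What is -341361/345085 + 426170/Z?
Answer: -47395531009/18178732715 ≈ -2.6072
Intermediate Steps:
Z = -263395 (Z = (-33629 - 69991) - 159775 = -103620 - 159775 = -263395)
-341361/345085 + 426170/Z = -341361/345085 + 426170/(-263395) = -341361*1/345085 + 426170*(-1/263395) = -341361/345085 - 85234/52679 = -47395531009/18178732715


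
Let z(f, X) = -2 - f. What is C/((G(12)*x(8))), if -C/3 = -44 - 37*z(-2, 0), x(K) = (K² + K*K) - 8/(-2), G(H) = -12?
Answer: -1/12 ≈ -0.083333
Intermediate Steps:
x(K) = 4 + 2*K² (x(K) = (K² + K²) - 8*(-½) = 2*K² + 4 = 4 + 2*K²)
C = 132 (C = -3*(-44 - 37*(-2 - 1*(-2))) = -3*(-44 - 37*(-2 + 2)) = -3*(-44 - 37*0) = -3*(-44 + 0) = -3*(-44) = 132)
C/((G(12)*x(8))) = 132/((-12*(4 + 2*8²))) = 132/((-12*(4 + 2*64))) = 132/((-12*(4 + 128))) = 132/((-12*132)) = 132/(-1584) = 132*(-1/1584) = -1/12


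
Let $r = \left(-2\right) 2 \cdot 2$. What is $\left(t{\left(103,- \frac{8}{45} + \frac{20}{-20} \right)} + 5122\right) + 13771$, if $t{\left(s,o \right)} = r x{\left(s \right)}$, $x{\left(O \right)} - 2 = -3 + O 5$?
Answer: $14781$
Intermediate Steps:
$x{\left(O \right)} = -1 + 5 O$ ($x{\left(O \right)} = 2 + \left(-3 + O 5\right) = 2 + \left(-3 + 5 O\right) = -1 + 5 O$)
$r = -8$ ($r = \left(-4\right) 2 = -8$)
$t{\left(s,o \right)} = 8 - 40 s$ ($t{\left(s,o \right)} = - 8 \left(-1 + 5 s\right) = 8 - 40 s$)
$\left(t{\left(103,- \frac{8}{45} + \frac{20}{-20} \right)} + 5122\right) + 13771 = \left(\left(8 - 4120\right) + 5122\right) + 13771 = \left(-4112 + 5122\right) + 13771 = 1010 + 13771 = 14781$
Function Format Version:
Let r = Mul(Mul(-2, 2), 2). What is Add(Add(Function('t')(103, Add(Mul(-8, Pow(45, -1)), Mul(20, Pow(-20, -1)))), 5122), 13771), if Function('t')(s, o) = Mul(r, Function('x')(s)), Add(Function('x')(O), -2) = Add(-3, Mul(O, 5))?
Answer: 14781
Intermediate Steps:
Function('x')(O) = Add(-1, Mul(5, O)) (Function('x')(O) = Add(2, Add(-3, Mul(O, 5))) = Add(2, Add(-3, Mul(5, O))) = Add(-1, Mul(5, O)))
r = -8 (r = Mul(-4, 2) = -8)
Function('t')(s, o) = Add(8, Mul(-40, s)) (Function('t')(s, o) = Mul(-8, Add(-1, Mul(5, s))) = Add(8, Mul(-40, s)))
Add(Add(Function('t')(103, Add(Mul(-8, Pow(45, -1)), Mul(20, Pow(-20, -1)))), 5122), 13771) = Add(Add(Add(8, Mul(-40, 103)), 5122), 13771) = Add(Add(Add(8, -4120), 5122), 13771) = Add(Add(-4112, 5122), 13771) = Add(1010, 13771) = 14781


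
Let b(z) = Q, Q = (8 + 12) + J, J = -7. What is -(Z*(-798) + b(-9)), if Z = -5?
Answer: -4003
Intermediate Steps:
Q = 13 (Q = (8 + 12) - 7 = 20 - 7 = 13)
b(z) = 13
-(Z*(-798) + b(-9)) = -(-5*(-798) + 13) = -(3990 + 13) = -1*4003 = -4003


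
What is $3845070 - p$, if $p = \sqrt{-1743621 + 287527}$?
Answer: $3845070 - i \sqrt{1456094} \approx 3.8451 \cdot 10^{6} - 1206.7 i$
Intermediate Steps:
$p = i \sqrt{1456094}$ ($p = \sqrt{-1456094} = i \sqrt{1456094} \approx 1206.7 i$)
$3845070 - p = 3845070 - i \sqrt{1456094}$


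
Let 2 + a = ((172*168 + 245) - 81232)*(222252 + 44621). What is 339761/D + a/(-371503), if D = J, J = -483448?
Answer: 6720613868991577/179602382344 ≈ 37419.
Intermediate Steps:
D = -483448
a = -13901681445 (a = -2 + ((172*168 + 245) - 81232)*(222252 + 44621) = -2 + ((28896 + 245) - 81232)*266873 = -2 + (29141 - 81232)*266873 = -2 - 52091*266873 = -2 - 13901681443 = -13901681445)
339761/D + a/(-371503) = 339761/(-483448) - 13901681445/(-371503) = 339761*(-1/483448) - 13901681445*(-1/371503) = -339761/483448 + 13901681445/371503 = 6720613868991577/179602382344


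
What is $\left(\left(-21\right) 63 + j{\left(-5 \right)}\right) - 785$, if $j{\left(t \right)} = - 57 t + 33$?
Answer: $-1790$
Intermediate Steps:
$j{\left(t \right)} = 33 - 57 t$
$\left(\left(-21\right) 63 + j{\left(-5 \right)}\right) - 785 = \left(\left(-21\right) 63 + \left(33 - -285\right)\right) - 785 = \left(-1323 + \left(33 + 285\right)\right) - 785 = \left(-1323 + 318\right) - 785 = -1005 - 785 = -1790$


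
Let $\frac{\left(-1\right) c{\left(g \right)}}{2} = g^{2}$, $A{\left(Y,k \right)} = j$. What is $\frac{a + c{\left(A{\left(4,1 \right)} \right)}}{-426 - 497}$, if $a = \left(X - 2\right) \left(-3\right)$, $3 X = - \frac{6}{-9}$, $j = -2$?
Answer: $\frac{8}{2769} \approx 0.0028891$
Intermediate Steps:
$A{\left(Y,k \right)} = -2$
$X = \frac{2}{9}$ ($X = \frac{\left(-6\right) \frac{1}{-9}}{3} = \frac{\left(-6\right) \left(- \frac{1}{9}\right)}{3} = \frac{1}{3} \cdot \frac{2}{3} = \frac{2}{9} \approx 0.22222$)
$a = \frac{16}{3}$ ($a = \left(\frac{2}{9} - 2\right) \left(-3\right) = \left(- \frac{16}{9}\right) \left(-3\right) = \frac{16}{3} \approx 5.3333$)
$c{\left(g \right)} = - 2 g^{2}$
$\frac{a + c{\left(A{\left(4,1 \right)} \right)}}{-426 - 497} = \frac{\frac{16}{3} - 2 \left(-2\right)^{2}}{-426 - 497} = \frac{\frac{16}{3} - 8}{-923} = \left(\frac{16}{3} - 8\right) \left(- \frac{1}{923}\right) = \left(- \frac{8}{3}\right) \left(- \frac{1}{923}\right) = \frac{8}{2769}$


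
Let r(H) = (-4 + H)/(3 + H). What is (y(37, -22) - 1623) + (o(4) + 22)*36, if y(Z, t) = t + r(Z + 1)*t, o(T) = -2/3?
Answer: -36705/41 ≈ -895.24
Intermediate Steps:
o(T) = -2/3 (o(T) = -2*1/3 = -2/3)
r(H) = (-4 + H)/(3 + H)
y(Z, t) = t + t*(-3 + Z)/(4 + Z) (y(Z, t) = t + ((-4 + (Z + 1))/(3 + (Z + 1)))*t = t + ((-4 + (1 + Z))/(3 + (1 + Z)))*t = t + ((-3 + Z)/(4 + Z))*t = t + t*(-3 + Z)/(4 + Z))
(y(37, -22) - 1623) + (o(4) + 22)*36 = (-22*(1 + 2*37)/(4 + 37) - 1623) + (-2/3 + 22)*36 = (-22*(1 + 74)/41 - 1623) + (64/3)*36 = (-22*1/41*75 - 1623) + 768 = (-1650/41 - 1623) + 768 = -68193/41 + 768 = -36705/41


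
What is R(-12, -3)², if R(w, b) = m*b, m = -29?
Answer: 7569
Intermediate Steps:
R(w, b) = -29*b
R(-12, -3)² = (-29*(-3))² = 87² = 7569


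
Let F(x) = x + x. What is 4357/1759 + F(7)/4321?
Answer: 18851223/7600639 ≈ 2.4802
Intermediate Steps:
F(x) = 2*x
4357/1759 + F(7)/4321 = 4357/1759 + (2*7)/4321 = 4357*(1/1759) + 14*(1/4321) = 4357/1759 + 14/4321 = 18851223/7600639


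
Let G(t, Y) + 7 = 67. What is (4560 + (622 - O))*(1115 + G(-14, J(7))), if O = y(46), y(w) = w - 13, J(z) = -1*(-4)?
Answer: 6050075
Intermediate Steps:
J(z) = 4
y(w) = -13 + w
G(t, Y) = 60 (G(t, Y) = -7 + 67 = 60)
O = 33 (O = -13 + 46 = 33)
(4560 + (622 - O))*(1115 + G(-14, J(7))) = (4560 + (622 - 1*33))*(1115 + 60) = (4560 + (622 - 33))*1175 = (4560 + 589)*1175 = 5149*1175 = 6050075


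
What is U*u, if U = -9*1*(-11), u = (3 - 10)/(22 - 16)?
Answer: -231/2 ≈ -115.50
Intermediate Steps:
u = -7/6 ≈ -1.1667
U = 99 (U = -9*(-11) = 99)
U*u = 99*(-7/6) = -231/2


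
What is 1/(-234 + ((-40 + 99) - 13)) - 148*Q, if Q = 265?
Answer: -7373361/188 ≈ -39220.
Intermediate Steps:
1/(-234 + ((-40 + 99) - 13)) - 148*Q = 1/(-234 + ((-40 + 99) - 13)) - 148*265 = 1/(-234 + (59 - 13)) - 39220 = 1/(-234 + 46) - 39220 = 1/(-188) - 39220 = -1/188 - 39220 = -7373361/188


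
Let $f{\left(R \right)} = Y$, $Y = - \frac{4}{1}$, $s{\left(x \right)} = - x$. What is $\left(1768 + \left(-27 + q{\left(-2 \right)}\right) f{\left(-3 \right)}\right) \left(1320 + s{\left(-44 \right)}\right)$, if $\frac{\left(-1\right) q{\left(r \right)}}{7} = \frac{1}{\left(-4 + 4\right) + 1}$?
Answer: $2597056$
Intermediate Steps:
$Y = -4$ ($Y = \left(-4\right) 1 = -4$)
$f{\left(R \right)} = -4$
$q{\left(r \right)} = -7$ ($q{\left(r \right)} = - \frac{7}{\left(-4 + 4\right) + 1} = - \frac{7}{0 + 1} = - \frac{7}{1} = \left(-7\right) 1 = -7$)
$\left(1768 + \left(-27 + q{\left(-2 \right)}\right) f{\left(-3 \right)}\right) \left(1320 + s{\left(-44 \right)}\right) = \left(1768 + \left(-27 - 7\right) \left(-4\right)\right) \left(1320 - -44\right) = \left(1768 - -136\right) \left(1320 + 44\right) = \left(1768 + 136\right) 1364 = 1904 \cdot 1364 = 2597056$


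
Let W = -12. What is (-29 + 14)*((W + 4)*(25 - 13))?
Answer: 1440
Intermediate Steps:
(-29 + 14)*((W + 4)*(25 - 13)) = (-29 + 14)*((-12 + 4)*(25 - 13)) = -(-120)*12 = -15*(-96) = 1440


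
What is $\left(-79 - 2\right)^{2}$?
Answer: $6561$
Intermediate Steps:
$\left(-79 - 2\right)^{2} = \left(-81\right)^{2} = 6561$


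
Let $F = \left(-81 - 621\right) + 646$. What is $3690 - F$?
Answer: $3746$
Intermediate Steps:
$F = -56$ ($F = -702 + 646 = -56$)
$3690 - F = 3690 - -56 = 3690 + 56 = 3746$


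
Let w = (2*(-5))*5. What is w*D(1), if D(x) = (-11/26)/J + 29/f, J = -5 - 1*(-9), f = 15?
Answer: -14255/156 ≈ -91.378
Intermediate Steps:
J = 4 (J = -5 + 9 = 4)
D(x) = 2851/1560 (D(x) = -11/26/4 + 29/15 = -11*1/26*(1/4) + 29*(1/15) = -11/26*1/4 + 29/15 = -11/104 + 29/15 = 2851/1560)
w = -50 (w = -10*5 = -50)
w*D(1) = -50*2851/1560 = -14255/156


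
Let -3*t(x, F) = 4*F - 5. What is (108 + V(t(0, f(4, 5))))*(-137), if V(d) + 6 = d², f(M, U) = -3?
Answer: -165359/9 ≈ -18373.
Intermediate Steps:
t(x, F) = 5/3 - 4*F/3 (t(x, F) = -(4*F - 5)/3 = -(-5 + 4*F)/3 = 5/3 - 4*F/3)
V(d) = -6 + d²
(108 + V(t(0, f(4, 5))))*(-137) = (108 + (-6 + (5/3 - 4/3*(-3))²))*(-137) = (108 + (-6 + (5/3 + 4)²))*(-137) = (108 + (-6 + (17/3)²))*(-137) = (108 + (-6 + 289/9))*(-137) = (108 + 235/9)*(-137) = (1207/9)*(-137) = -165359/9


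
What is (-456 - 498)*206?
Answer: -196524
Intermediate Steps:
(-456 - 498)*206 = -954*206 = -196524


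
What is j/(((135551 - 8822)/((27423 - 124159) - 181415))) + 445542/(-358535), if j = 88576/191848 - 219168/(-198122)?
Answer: -168529694633006244866/35979598089436463205 ≈ -4.6840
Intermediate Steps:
j = 3724737296/2375581841 (j = 88576*(1/191848) - 219168*(-1/198122) = 11072/23981 + 109584/99061 = 3724737296/2375581841 ≈ 1.5679)
j/(((135551 - 8822)/((27423 - 124159) - 181415))) + 445542/(-358535) = 3724737296/(2375581841*(((135551 - 8822)/((27423 - 124159) - 181415)))) + 445542/(-358535) = 3724737296/(2375581841*((126729/(-96736 - 181415)))) + 445542*(-1/358535) = 3724737296/(2375581841*((126729/(-278151)))) - 445542/358535 = 3724737296/(2375581841*((126729*(-1/278151)))) - 445542/358535 = 3724737296/(2375581841*(-42243/92717)) - 445542/358535 = (3724737296/2375581841)*(-92717/42243) - 445542/358535 = -345346467873232/100351703709363 - 445542/358535 = -168529694633006244866/35979598089436463205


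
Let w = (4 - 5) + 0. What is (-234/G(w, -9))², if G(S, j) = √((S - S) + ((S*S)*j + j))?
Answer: -3042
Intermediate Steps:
w = -1 (w = -1 + 0 = -1)
G(S, j) = √(j + j*S²) (G(S, j) = √(0 + (S²*j + j)) = √(0 + (j*S² + j)) = √(0 + (j + j*S²)) = √(j + j*S²))
(-234/G(w, -9))² = (-234*(-I/(3*√(1 + (-1)²))))² = (-234*(-I/(3*√(1 + 1))))² = (-234*(-I*√2/6))² = (-(-39)*I*√2)² = (39*I*√2)² = -3042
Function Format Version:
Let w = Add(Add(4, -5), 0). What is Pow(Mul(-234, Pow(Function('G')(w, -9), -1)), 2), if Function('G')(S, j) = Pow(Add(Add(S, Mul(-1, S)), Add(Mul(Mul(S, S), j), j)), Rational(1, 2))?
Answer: -3042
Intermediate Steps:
w = -1 (w = Add(-1, 0) = -1)
Function('G')(S, j) = Pow(Add(j, Mul(j, Pow(S, 2))), Rational(1, 2)) (Function('G')(S, j) = Pow(Add(0, Add(Mul(Pow(S, 2), j), j)), Rational(1, 2)) = Pow(Add(0, Add(Mul(j, Pow(S, 2)), j)), Rational(1, 2)) = Pow(Add(0, Add(j, Mul(j, Pow(S, 2)))), Rational(1, 2)) = Pow(Add(j, Mul(j, Pow(S, 2))), Rational(1, 2)))
Pow(Mul(-234, Pow(Function('G')(w, -9), -1)), 2) = Pow(Mul(-234, Pow(Pow(Mul(-9, Add(1, Pow(-1, 2))), Rational(1, 2)), -1)), 2) = Pow(Mul(-234, Pow(Pow(Mul(-9, Add(1, 1)), Rational(1, 2)), -1)), 2) = Pow(Mul(-234, Pow(Pow(Mul(-9, 2), Rational(1, 2)), -1)), 2) = Pow(Mul(-234, Pow(Pow(-18, Rational(1, 2)), -1)), 2) = Pow(Mul(-234, Pow(Mul(3, I, Pow(2, Rational(1, 2))), -1)), 2) = Pow(Mul(-234, Mul(Rational(-1, 6), I, Pow(2, Rational(1, 2)))), 2) = Pow(Mul(39, I, Pow(2, Rational(1, 2))), 2) = -3042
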